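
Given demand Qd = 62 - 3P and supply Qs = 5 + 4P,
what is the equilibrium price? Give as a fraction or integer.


At equilibrium, Qd = Qs.
62 - 3P = 5 + 4P
62 - 5 = 3P + 4P
57 = 7P
P* = 57/7 = 57/7

57/7


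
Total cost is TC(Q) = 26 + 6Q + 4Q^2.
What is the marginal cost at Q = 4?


MC = dTC/dQ = 6 + 2*4*Q
At Q = 4:
MC = 6 + 8*4
MC = 6 + 32 = 38

38


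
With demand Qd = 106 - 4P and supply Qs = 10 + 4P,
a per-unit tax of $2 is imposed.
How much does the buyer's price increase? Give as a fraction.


With a per-unit tax, the buyer's price increase depends on relative slopes.
Supply slope: d = 4, Demand slope: b = 4
Buyer's price increase = d * tax / (b + d)
= 4 * 2 / (4 + 4)
= 8 / 8 = 1

1


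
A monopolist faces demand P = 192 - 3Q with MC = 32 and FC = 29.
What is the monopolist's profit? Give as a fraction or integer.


MR = MC: 192 - 6Q = 32
Q* = 80/3
P* = 192 - 3*80/3 = 112
Profit = (P* - MC)*Q* - FC
= (112 - 32)*80/3 - 29
= 80*80/3 - 29
= 6400/3 - 29 = 6313/3

6313/3


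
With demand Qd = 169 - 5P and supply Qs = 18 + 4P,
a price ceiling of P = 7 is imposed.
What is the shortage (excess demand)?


At P = 7:
Qd = 169 - 5*7 = 134
Qs = 18 + 4*7 = 46
Shortage = Qd - Qs = 134 - 46 = 88

88


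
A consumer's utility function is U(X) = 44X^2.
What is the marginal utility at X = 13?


MU = dU/dX = 44*2*X^(2-1)
MU = 88*X^1
At X = 13:
MU = 88 * 13^1
MU = 88 * 13 = 1144

1144


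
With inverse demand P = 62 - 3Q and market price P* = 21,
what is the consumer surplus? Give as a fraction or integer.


Maximum willingness to pay (at Q=0): P_max = 62
Quantity demanded at P* = 21:
Q* = (62 - 21)/3 = 41/3
CS = (1/2) * Q* * (P_max - P*)
CS = (1/2) * 41/3 * (62 - 21)
CS = (1/2) * 41/3 * 41 = 1681/6

1681/6


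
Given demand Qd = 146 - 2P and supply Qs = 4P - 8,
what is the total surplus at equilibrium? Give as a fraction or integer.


Find equilibrium: 146 - 2P = 4P - 8
146 + 8 = 6P
P* = 154/6 = 77/3
Q* = 4*77/3 - 8 = 284/3
Inverse demand: P = 73 - Q/2, so P_max = 73
Inverse supply: P = 2 + Q/4, so P_min = 2
CS = (1/2) * 284/3 * (73 - 77/3) = 20164/9
PS = (1/2) * 284/3 * (77/3 - 2) = 10082/9
TS = CS + PS = 20164/9 + 10082/9 = 10082/3

10082/3


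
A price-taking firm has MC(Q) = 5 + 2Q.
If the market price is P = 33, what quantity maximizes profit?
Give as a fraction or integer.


In perfect competition, profit is maximized where P = MC.
33 = 5 + 2Q
28 = 2Q
Q* = 28/2 = 14

14


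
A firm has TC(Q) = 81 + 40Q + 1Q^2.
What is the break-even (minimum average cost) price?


AC(Q) = 81/Q + 40 + 1Q
To minimize: dAC/dQ = -81/Q^2 + 1 = 0
Q^2 = 81/1 = 81
Q* = 9
Min AC = 81/9 + 40 + 1*9
Min AC = 9 + 40 + 9 = 58

58


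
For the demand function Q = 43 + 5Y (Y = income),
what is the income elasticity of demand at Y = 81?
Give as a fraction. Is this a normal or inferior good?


dQ/dY = 5
At Y = 81: Q = 43 + 5*81 = 448
Ey = (dQ/dY)(Y/Q) = 5 * 81 / 448 = 405/448
Since Ey > 0, this is a normal good.

405/448 (normal good)


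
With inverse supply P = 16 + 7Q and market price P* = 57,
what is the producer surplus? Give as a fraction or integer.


Minimum supply price (at Q=0): P_min = 16
Quantity supplied at P* = 57:
Q* = (57 - 16)/7 = 41/7
PS = (1/2) * Q* * (P* - P_min)
PS = (1/2) * 41/7 * (57 - 16)
PS = (1/2) * 41/7 * 41 = 1681/14

1681/14


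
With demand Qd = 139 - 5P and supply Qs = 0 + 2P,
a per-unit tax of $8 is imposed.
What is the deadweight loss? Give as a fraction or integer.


Pre-tax equilibrium quantity: Q* = 278/7
Post-tax equilibrium quantity: Q_tax = 198/7
Reduction in quantity: Q* - Q_tax = 80/7
DWL = (1/2) * tax * (Q* - Q_tax)
DWL = (1/2) * 8 * 80/7 = 320/7

320/7


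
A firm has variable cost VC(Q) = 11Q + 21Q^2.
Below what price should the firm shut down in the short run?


AVC(Q) = VC(Q)/Q = 11 + 21Q
AVC is increasing in Q, so minimum AVC is at Q -> 0+.
Min AVC = 11
The firm should shut down if P < 11.

11


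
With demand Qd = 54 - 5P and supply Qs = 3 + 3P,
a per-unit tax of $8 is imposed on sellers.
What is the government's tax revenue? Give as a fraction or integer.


With tax on sellers, new supply: Qs' = 3 + 3(P - 8)
= 3P - 21
New equilibrium quantity:
Q_new = 57/8
Tax revenue = tax * Q_new = 8 * 57/8 = 57

57


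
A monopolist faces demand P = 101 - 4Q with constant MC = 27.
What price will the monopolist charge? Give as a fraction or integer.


MR = 101 - 8Q
Set MR = MC: 101 - 8Q = 27
Q* = 37/4
Substitute into demand:
P* = 101 - 4*37/4 = 64

64


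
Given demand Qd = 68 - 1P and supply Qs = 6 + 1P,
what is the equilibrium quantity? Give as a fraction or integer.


First find equilibrium price:
68 - 1P = 6 + 1P
P* = 62/2 = 31
Then substitute into demand:
Q* = 68 - 1 * 31 = 37

37


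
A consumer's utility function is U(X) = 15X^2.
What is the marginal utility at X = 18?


MU = dU/dX = 15*2*X^(2-1)
MU = 30*X^1
At X = 18:
MU = 30 * 18^1
MU = 30 * 18 = 540

540


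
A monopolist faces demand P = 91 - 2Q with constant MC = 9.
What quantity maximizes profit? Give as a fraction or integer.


TR = P*Q = (91 - 2Q)Q = 91Q - 2Q^2
MR = dTR/dQ = 91 - 4Q
Set MR = MC:
91 - 4Q = 9
82 = 4Q
Q* = 82/4 = 41/2

41/2


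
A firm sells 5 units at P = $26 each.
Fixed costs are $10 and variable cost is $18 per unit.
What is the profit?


Total Revenue = P * Q = 26 * 5 = $130
Total Cost = FC + VC*Q = 10 + 18*5 = $100
Profit = TR - TC = 130 - 100 = $30

$30


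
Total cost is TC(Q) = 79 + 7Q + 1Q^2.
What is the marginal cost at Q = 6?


MC = dTC/dQ = 7 + 2*1*Q
At Q = 6:
MC = 7 + 2*6
MC = 7 + 12 = 19

19


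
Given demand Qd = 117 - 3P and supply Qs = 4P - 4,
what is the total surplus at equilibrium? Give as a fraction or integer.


Find equilibrium: 117 - 3P = 4P - 4
117 + 4 = 7P
P* = 121/7 = 121/7
Q* = 4*121/7 - 4 = 456/7
Inverse demand: P = 39 - Q/3, so P_max = 39
Inverse supply: P = 1 + Q/4, so P_min = 1
CS = (1/2) * 456/7 * (39 - 121/7) = 34656/49
PS = (1/2) * 456/7 * (121/7 - 1) = 25992/49
TS = CS + PS = 34656/49 + 25992/49 = 8664/7

8664/7


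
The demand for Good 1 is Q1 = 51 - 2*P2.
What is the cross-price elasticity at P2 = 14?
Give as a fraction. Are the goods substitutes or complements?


dQ1/dP2 = -2
At P2 = 14: Q1 = 51 - 2*14 = 23
Exy = (dQ1/dP2)(P2/Q1) = -2 * 14 / 23 = -28/23
Since Exy < 0, the goods are complements.

-28/23 (complements)


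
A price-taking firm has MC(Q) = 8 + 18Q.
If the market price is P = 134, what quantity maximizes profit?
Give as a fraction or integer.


In perfect competition, profit is maximized where P = MC.
134 = 8 + 18Q
126 = 18Q
Q* = 126/18 = 7

7


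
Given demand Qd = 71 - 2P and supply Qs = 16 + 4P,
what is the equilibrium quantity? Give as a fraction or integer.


First find equilibrium price:
71 - 2P = 16 + 4P
P* = 55/6 = 55/6
Then substitute into demand:
Q* = 71 - 2 * 55/6 = 158/3

158/3


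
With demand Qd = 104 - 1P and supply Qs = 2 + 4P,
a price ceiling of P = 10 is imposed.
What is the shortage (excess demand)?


At P = 10:
Qd = 104 - 1*10 = 94
Qs = 2 + 4*10 = 42
Shortage = Qd - Qs = 94 - 42 = 52

52


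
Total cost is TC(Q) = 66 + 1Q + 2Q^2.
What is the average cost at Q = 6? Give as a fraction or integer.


TC(6) = 66 + 1*6 + 2*6^2
TC(6) = 66 + 6 + 72 = 144
AC = TC/Q = 144/6 = 24

24


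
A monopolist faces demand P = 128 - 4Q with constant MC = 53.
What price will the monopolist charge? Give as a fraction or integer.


MR = 128 - 8Q
Set MR = MC: 128 - 8Q = 53
Q* = 75/8
Substitute into demand:
P* = 128 - 4*75/8 = 181/2

181/2


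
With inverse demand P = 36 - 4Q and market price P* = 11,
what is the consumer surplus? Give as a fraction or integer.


Maximum willingness to pay (at Q=0): P_max = 36
Quantity demanded at P* = 11:
Q* = (36 - 11)/4 = 25/4
CS = (1/2) * Q* * (P_max - P*)
CS = (1/2) * 25/4 * (36 - 11)
CS = (1/2) * 25/4 * 25 = 625/8

625/8


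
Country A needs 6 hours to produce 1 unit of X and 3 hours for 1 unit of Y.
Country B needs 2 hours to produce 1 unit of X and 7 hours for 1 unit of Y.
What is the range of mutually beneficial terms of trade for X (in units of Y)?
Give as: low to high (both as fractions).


Opportunity cost of X for Country A = hours_X / hours_Y = 6/3 = 2 units of Y
Opportunity cost of X for Country B = hours_X / hours_Y = 2/7 = 2/7 units of Y
Terms of trade must be between the two opportunity costs.
Range: 2/7 to 2

2/7 to 2


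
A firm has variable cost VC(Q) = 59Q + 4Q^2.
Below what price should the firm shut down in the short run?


AVC(Q) = VC(Q)/Q = 59 + 4Q
AVC is increasing in Q, so minimum AVC is at Q -> 0+.
Min AVC = 59
The firm should shut down if P < 59.

59


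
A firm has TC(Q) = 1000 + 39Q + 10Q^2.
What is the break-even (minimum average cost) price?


AC(Q) = 1000/Q + 39 + 10Q
To minimize: dAC/dQ = -1000/Q^2 + 10 = 0
Q^2 = 1000/10 = 100
Q* = 10
Min AC = 1000/10 + 39 + 10*10
Min AC = 100 + 39 + 100 = 239

239


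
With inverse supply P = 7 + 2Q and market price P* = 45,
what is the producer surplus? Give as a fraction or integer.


Minimum supply price (at Q=0): P_min = 7
Quantity supplied at P* = 45:
Q* = (45 - 7)/2 = 19
PS = (1/2) * Q* * (P* - P_min)
PS = (1/2) * 19 * (45 - 7)
PS = (1/2) * 19 * 38 = 361

361


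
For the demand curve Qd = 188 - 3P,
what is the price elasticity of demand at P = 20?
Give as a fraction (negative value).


dQ/dP = -3
At P = 20: Q = 188 - 3*20 = 128
E = (dQ/dP)(P/Q) = (-3)(20/128) = -15/32

-15/32


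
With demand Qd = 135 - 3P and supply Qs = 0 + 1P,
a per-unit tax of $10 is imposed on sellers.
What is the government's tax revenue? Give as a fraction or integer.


With tax on sellers, new supply: Qs' = 0 + 1(P - 10)
= 1P - 10
New equilibrium quantity:
Q_new = 105/4
Tax revenue = tax * Q_new = 10 * 105/4 = 525/2

525/2


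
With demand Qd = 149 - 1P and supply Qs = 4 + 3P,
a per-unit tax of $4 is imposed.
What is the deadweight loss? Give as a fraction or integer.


Pre-tax equilibrium quantity: Q* = 451/4
Post-tax equilibrium quantity: Q_tax = 439/4
Reduction in quantity: Q* - Q_tax = 3
DWL = (1/2) * tax * (Q* - Q_tax)
DWL = (1/2) * 4 * 3 = 6

6


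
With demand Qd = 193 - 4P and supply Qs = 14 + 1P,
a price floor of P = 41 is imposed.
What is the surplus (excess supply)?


At P = 41:
Qd = 193 - 4*41 = 29
Qs = 14 + 1*41 = 55
Surplus = Qs - Qd = 55 - 29 = 26

26


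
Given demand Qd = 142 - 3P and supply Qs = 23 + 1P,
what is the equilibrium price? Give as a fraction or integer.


At equilibrium, Qd = Qs.
142 - 3P = 23 + 1P
142 - 23 = 3P + 1P
119 = 4P
P* = 119/4 = 119/4

119/4


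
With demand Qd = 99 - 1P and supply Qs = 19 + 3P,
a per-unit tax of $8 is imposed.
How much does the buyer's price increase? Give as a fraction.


With a per-unit tax, the buyer's price increase depends on relative slopes.
Supply slope: d = 3, Demand slope: b = 1
Buyer's price increase = d * tax / (b + d)
= 3 * 8 / (1 + 3)
= 24 / 4 = 6

6


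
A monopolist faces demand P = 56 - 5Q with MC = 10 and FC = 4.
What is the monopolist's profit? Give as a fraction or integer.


MR = MC: 56 - 10Q = 10
Q* = 23/5
P* = 56 - 5*23/5 = 33
Profit = (P* - MC)*Q* - FC
= (33 - 10)*23/5 - 4
= 23*23/5 - 4
= 529/5 - 4 = 509/5

509/5


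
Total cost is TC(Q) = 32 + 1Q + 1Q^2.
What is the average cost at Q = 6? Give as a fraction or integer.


TC(6) = 32 + 1*6 + 1*6^2
TC(6) = 32 + 6 + 36 = 74
AC = TC/Q = 74/6 = 37/3

37/3


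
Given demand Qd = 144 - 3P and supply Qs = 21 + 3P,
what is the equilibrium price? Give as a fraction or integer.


At equilibrium, Qd = Qs.
144 - 3P = 21 + 3P
144 - 21 = 3P + 3P
123 = 6P
P* = 123/6 = 41/2

41/2


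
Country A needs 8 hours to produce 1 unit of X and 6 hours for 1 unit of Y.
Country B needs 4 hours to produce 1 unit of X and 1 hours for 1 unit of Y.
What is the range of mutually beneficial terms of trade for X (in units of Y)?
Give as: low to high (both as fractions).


Opportunity cost of X for Country A = hours_X / hours_Y = 8/6 = 4/3 units of Y
Opportunity cost of X for Country B = hours_X / hours_Y = 4/1 = 4 units of Y
Terms of trade must be between the two opportunity costs.
Range: 4/3 to 4

4/3 to 4


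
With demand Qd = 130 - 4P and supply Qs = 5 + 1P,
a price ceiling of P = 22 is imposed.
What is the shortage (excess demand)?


At P = 22:
Qd = 130 - 4*22 = 42
Qs = 5 + 1*22 = 27
Shortage = Qd - Qs = 42 - 27 = 15

15


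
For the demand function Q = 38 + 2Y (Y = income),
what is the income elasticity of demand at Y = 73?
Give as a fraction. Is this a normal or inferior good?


dQ/dY = 2
At Y = 73: Q = 38 + 2*73 = 184
Ey = (dQ/dY)(Y/Q) = 2 * 73 / 184 = 73/92
Since Ey > 0, this is a normal good.

73/92 (normal good)


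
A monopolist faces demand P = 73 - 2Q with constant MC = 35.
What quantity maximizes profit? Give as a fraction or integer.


TR = P*Q = (73 - 2Q)Q = 73Q - 2Q^2
MR = dTR/dQ = 73 - 4Q
Set MR = MC:
73 - 4Q = 35
38 = 4Q
Q* = 38/4 = 19/2

19/2


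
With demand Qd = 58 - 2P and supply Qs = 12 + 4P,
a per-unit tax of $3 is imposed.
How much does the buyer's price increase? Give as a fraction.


With a per-unit tax, the buyer's price increase depends on relative slopes.
Supply slope: d = 4, Demand slope: b = 2
Buyer's price increase = d * tax / (b + d)
= 4 * 3 / (2 + 4)
= 12 / 6 = 2

2


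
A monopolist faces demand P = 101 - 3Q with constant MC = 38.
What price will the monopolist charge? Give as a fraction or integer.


MR = 101 - 6Q
Set MR = MC: 101 - 6Q = 38
Q* = 21/2
Substitute into demand:
P* = 101 - 3*21/2 = 139/2

139/2


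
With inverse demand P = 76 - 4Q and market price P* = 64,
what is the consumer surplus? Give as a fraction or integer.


Maximum willingness to pay (at Q=0): P_max = 76
Quantity demanded at P* = 64:
Q* = (76 - 64)/4 = 3
CS = (1/2) * Q* * (P_max - P*)
CS = (1/2) * 3 * (76 - 64)
CS = (1/2) * 3 * 12 = 18

18


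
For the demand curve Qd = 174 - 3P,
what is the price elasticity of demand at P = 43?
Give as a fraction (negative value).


dQ/dP = -3
At P = 43: Q = 174 - 3*43 = 45
E = (dQ/dP)(P/Q) = (-3)(43/45) = -43/15

-43/15


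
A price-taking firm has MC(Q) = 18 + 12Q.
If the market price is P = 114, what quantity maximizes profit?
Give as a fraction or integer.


In perfect competition, profit is maximized where P = MC.
114 = 18 + 12Q
96 = 12Q
Q* = 96/12 = 8

8


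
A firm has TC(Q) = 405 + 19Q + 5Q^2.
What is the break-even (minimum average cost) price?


AC(Q) = 405/Q + 19 + 5Q
To minimize: dAC/dQ = -405/Q^2 + 5 = 0
Q^2 = 405/5 = 81
Q* = 9
Min AC = 405/9 + 19 + 5*9
Min AC = 45 + 19 + 45 = 109

109


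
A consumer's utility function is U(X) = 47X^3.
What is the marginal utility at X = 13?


MU = dU/dX = 47*3*X^(3-1)
MU = 141*X^2
At X = 13:
MU = 141 * 13^2
MU = 141 * 169 = 23829

23829


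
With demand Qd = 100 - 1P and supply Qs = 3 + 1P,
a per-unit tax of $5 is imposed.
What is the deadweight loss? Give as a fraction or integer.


Pre-tax equilibrium quantity: Q* = 103/2
Post-tax equilibrium quantity: Q_tax = 49
Reduction in quantity: Q* - Q_tax = 5/2
DWL = (1/2) * tax * (Q* - Q_tax)
DWL = (1/2) * 5 * 5/2 = 25/4

25/4


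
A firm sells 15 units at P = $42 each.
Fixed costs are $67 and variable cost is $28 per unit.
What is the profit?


Total Revenue = P * Q = 42 * 15 = $630
Total Cost = FC + VC*Q = 67 + 28*15 = $487
Profit = TR - TC = 630 - 487 = $143

$143


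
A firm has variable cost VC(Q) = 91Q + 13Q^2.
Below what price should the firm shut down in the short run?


AVC(Q) = VC(Q)/Q = 91 + 13Q
AVC is increasing in Q, so minimum AVC is at Q -> 0+.
Min AVC = 91
The firm should shut down if P < 91.

91


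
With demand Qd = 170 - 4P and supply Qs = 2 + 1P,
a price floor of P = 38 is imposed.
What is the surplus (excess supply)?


At P = 38:
Qd = 170 - 4*38 = 18
Qs = 2 + 1*38 = 40
Surplus = Qs - Qd = 40 - 18 = 22

22


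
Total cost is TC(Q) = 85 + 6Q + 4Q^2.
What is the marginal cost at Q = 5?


MC = dTC/dQ = 6 + 2*4*Q
At Q = 5:
MC = 6 + 8*5
MC = 6 + 40 = 46

46


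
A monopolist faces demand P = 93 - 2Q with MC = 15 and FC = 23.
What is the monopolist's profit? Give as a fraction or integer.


MR = MC: 93 - 4Q = 15
Q* = 39/2
P* = 93 - 2*39/2 = 54
Profit = (P* - MC)*Q* - FC
= (54 - 15)*39/2 - 23
= 39*39/2 - 23
= 1521/2 - 23 = 1475/2

1475/2


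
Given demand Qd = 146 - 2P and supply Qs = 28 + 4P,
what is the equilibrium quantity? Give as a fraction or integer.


First find equilibrium price:
146 - 2P = 28 + 4P
P* = 118/6 = 59/3
Then substitute into demand:
Q* = 146 - 2 * 59/3 = 320/3

320/3


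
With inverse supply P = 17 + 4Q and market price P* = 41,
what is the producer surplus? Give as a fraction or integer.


Minimum supply price (at Q=0): P_min = 17
Quantity supplied at P* = 41:
Q* = (41 - 17)/4 = 6
PS = (1/2) * Q* * (P* - P_min)
PS = (1/2) * 6 * (41 - 17)
PS = (1/2) * 6 * 24 = 72

72


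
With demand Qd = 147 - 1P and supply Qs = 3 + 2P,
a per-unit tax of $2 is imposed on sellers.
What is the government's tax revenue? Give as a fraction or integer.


With tax on sellers, new supply: Qs' = 3 + 2(P - 2)
= 2P - 1
New equilibrium quantity:
Q_new = 293/3
Tax revenue = tax * Q_new = 2 * 293/3 = 586/3

586/3


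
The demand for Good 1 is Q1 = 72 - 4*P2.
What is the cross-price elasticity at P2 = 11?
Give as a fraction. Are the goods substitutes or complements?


dQ1/dP2 = -4
At P2 = 11: Q1 = 72 - 4*11 = 28
Exy = (dQ1/dP2)(P2/Q1) = -4 * 11 / 28 = -11/7
Since Exy < 0, the goods are complements.

-11/7 (complements)


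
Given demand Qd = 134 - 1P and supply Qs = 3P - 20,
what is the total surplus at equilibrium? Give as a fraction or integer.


Find equilibrium: 134 - 1P = 3P - 20
134 + 20 = 4P
P* = 154/4 = 77/2
Q* = 3*77/2 - 20 = 191/2
Inverse demand: P = 134 - Q/1, so P_max = 134
Inverse supply: P = 20/3 + Q/3, so P_min = 20/3
CS = (1/2) * 191/2 * (134 - 77/2) = 36481/8
PS = (1/2) * 191/2 * (77/2 - 20/3) = 36481/24
TS = CS + PS = 36481/8 + 36481/24 = 36481/6

36481/6


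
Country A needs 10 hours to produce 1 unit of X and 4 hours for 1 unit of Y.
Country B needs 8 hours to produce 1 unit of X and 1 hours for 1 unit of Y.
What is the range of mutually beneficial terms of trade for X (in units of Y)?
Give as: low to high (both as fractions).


Opportunity cost of X for Country A = hours_X / hours_Y = 10/4 = 5/2 units of Y
Opportunity cost of X for Country B = hours_X / hours_Y = 8/1 = 8 units of Y
Terms of trade must be between the two opportunity costs.
Range: 5/2 to 8

5/2 to 8


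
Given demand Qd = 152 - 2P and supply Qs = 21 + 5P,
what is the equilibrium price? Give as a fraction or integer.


At equilibrium, Qd = Qs.
152 - 2P = 21 + 5P
152 - 21 = 2P + 5P
131 = 7P
P* = 131/7 = 131/7

131/7


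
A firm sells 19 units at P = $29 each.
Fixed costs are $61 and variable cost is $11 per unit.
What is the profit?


Total Revenue = P * Q = 29 * 19 = $551
Total Cost = FC + VC*Q = 61 + 11*19 = $270
Profit = TR - TC = 551 - 270 = $281

$281


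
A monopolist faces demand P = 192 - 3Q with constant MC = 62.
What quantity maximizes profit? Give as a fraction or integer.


TR = P*Q = (192 - 3Q)Q = 192Q - 3Q^2
MR = dTR/dQ = 192 - 6Q
Set MR = MC:
192 - 6Q = 62
130 = 6Q
Q* = 130/6 = 65/3

65/3


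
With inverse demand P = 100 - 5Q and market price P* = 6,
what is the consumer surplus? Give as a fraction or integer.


Maximum willingness to pay (at Q=0): P_max = 100
Quantity demanded at P* = 6:
Q* = (100 - 6)/5 = 94/5
CS = (1/2) * Q* * (P_max - P*)
CS = (1/2) * 94/5 * (100 - 6)
CS = (1/2) * 94/5 * 94 = 4418/5

4418/5


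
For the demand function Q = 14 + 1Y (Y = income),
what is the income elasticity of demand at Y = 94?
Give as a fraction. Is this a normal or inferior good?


dQ/dY = 1
At Y = 94: Q = 14 + 1*94 = 108
Ey = (dQ/dY)(Y/Q) = 1 * 94 / 108 = 47/54
Since Ey > 0, this is a normal good.

47/54 (normal good)


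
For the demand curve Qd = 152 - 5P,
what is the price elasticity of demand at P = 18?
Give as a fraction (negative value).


dQ/dP = -5
At P = 18: Q = 152 - 5*18 = 62
E = (dQ/dP)(P/Q) = (-5)(18/62) = -45/31

-45/31


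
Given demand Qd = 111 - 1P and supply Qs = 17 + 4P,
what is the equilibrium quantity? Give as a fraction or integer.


First find equilibrium price:
111 - 1P = 17 + 4P
P* = 94/5 = 94/5
Then substitute into demand:
Q* = 111 - 1 * 94/5 = 461/5

461/5


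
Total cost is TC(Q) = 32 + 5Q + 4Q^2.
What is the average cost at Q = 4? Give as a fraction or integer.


TC(4) = 32 + 5*4 + 4*4^2
TC(4) = 32 + 20 + 64 = 116
AC = TC/Q = 116/4 = 29

29


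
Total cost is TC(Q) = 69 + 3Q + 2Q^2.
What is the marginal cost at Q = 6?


MC = dTC/dQ = 3 + 2*2*Q
At Q = 6:
MC = 3 + 4*6
MC = 3 + 24 = 27

27


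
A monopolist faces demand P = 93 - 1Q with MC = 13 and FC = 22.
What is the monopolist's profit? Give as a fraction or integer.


MR = MC: 93 - 2Q = 13
Q* = 40
P* = 93 - 1*40 = 53
Profit = (P* - MC)*Q* - FC
= (53 - 13)*40 - 22
= 40*40 - 22
= 1600 - 22 = 1578

1578


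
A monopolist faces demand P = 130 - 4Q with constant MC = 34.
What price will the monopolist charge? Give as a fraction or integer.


MR = 130 - 8Q
Set MR = MC: 130 - 8Q = 34
Q* = 12
Substitute into demand:
P* = 130 - 4*12 = 82

82


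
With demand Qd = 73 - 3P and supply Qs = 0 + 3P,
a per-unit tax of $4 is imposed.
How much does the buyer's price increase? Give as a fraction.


With a per-unit tax, the buyer's price increase depends on relative slopes.
Supply slope: d = 3, Demand slope: b = 3
Buyer's price increase = d * tax / (b + d)
= 3 * 4 / (3 + 3)
= 12 / 6 = 2

2


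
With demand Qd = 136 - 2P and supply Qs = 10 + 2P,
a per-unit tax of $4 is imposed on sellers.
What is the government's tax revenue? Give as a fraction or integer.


With tax on sellers, new supply: Qs' = 10 + 2(P - 4)
= 2 + 2P
New equilibrium quantity:
Q_new = 69
Tax revenue = tax * Q_new = 4 * 69 = 276

276


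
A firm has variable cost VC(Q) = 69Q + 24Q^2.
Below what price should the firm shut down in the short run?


AVC(Q) = VC(Q)/Q = 69 + 24Q
AVC is increasing in Q, so minimum AVC is at Q -> 0+.
Min AVC = 69
The firm should shut down if P < 69.

69


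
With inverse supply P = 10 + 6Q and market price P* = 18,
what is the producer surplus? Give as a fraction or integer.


Minimum supply price (at Q=0): P_min = 10
Quantity supplied at P* = 18:
Q* = (18 - 10)/6 = 4/3
PS = (1/2) * Q* * (P* - P_min)
PS = (1/2) * 4/3 * (18 - 10)
PS = (1/2) * 4/3 * 8 = 16/3

16/3


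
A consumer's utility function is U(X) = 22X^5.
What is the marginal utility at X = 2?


MU = dU/dX = 22*5*X^(5-1)
MU = 110*X^4
At X = 2:
MU = 110 * 2^4
MU = 110 * 16 = 1760

1760


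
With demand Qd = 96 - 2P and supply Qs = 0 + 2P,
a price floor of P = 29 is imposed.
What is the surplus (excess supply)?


At P = 29:
Qd = 96 - 2*29 = 38
Qs = 0 + 2*29 = 58
Surplus = Qs - Qd = 58 - 38 = 20

20


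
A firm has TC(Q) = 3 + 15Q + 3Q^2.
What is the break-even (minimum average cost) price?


AC(Q) = 3/Q + 15 + 3Q
To minimize: dAC/dQ = -3/Q^2 + 3 = 0
Q^2 = 3/3 = 1
Q* = 1
Min AC = 3/1 + 15 + 3*1
Min AC = 3 + 15 + 3 = 21

21


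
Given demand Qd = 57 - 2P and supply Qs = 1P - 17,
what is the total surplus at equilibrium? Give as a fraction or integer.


Find equilibrium: 57 - 2P = 1P - 17
57 + 17 = 3P
P* = 74/3 = 74/3
Q* = 1*74/3 - 17 = 23/3
Inverse demand: P = 57/2 - Q/2, so P_max = 57/2
Inverse supply: P = 17 + Q/1, so P_min = 17
CS = (1/2) * 23/3 * (57/2 - 74/3) = 529/36
PS = (1/2) * 23/3 * (74/3 - 17) = 529/18
TS = CS + PS = 529/36 + 529/18 = 529/12

529/12


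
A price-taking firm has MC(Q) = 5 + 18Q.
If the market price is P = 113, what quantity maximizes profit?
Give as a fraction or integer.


In perfect competition, profit is maximized where P = MC.
113 = 5 + 18Q
108 = 18Q
Q* = 108/18 = 6

6


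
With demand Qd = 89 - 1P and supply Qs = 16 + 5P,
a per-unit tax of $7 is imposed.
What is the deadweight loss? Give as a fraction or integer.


Pre-tax equilibrium quantity: Q* = 461/6
Post-tax equilibrium quantity: Q_tax = 71
Reduction in quantity: Q* - Q_tax = 35/6
DWL = (1/2) * tax * (Q* - Q_tax)
DWL = (1/2) * 7 * 35/6 = 245/12

245/12


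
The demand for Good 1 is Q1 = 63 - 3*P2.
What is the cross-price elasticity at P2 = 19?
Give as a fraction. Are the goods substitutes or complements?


dQ1/dP2 = -3
At P2 = 19: Q1 = 63 - 3*19 = 6
Exy = (dQ1/dP2)(P2/Q1) = -3 * 19 / 6 = -19/2
Since Exy < 0, the goods are complements.

-19/2 (complements)


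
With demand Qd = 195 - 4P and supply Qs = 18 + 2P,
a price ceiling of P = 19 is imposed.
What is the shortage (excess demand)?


At P = 19:
Qd = 195 - 4*19 = 119
Qs = 18 + 2*19 = 56
Shortage = Qd - Qs = 119 - 56 = 63

63


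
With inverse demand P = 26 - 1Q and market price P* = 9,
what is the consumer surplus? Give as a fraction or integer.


Maximum willingness to pay (at Q=0): P_max = 26
Quantity demanded at P* = 9:
Q* = (26 - 9)/1 = 17
CS = (1/2) * Q* * (P_max - P*)
CS = (1/2) * 17 * (26 - 9)
CS = (1/2) * 17 * 17 = 289/2

289/2


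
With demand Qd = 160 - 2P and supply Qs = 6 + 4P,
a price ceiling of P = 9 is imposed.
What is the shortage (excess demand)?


At P = 9:
Qd = 160 - 2*9 = 142
Qs = 6 + 4*9 = 42
Shortage = Qd - Qs = 142 - 42 = 100

100


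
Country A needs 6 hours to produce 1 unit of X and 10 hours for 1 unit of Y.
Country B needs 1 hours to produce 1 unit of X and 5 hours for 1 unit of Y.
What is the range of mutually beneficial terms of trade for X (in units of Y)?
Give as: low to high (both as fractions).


Opportunity cost of X for Country A = hours_X / hours_Y = 6/10 = 3/5 units of Y
Opportunity cost of X for Country B = hours_X / hours_Y = 1/5 = 1/5 units of Y
Terms of trade must be between the two opportunity costs.
Range: 1/5 to 3/5

1/5 to 3/5


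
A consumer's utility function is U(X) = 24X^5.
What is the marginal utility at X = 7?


MU = dU/dX = 24*5*X^(5-1)
MU = 120*X^4
At X = 7:
MU = 120 * 7^4
MU = 120 * 2401 = 288120

288120


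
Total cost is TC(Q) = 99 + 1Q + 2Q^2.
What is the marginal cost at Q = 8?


MC = dTC/dQ = 1 + 2*2*Q
At Q = 8:
MC = 1 + 4*8
MC = 1 + 32 = 33

33


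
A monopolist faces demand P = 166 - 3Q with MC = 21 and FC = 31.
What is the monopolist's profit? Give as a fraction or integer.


MR = MC: 166 - 6Q = 21
Q* = 145/6
P* = 166 - 3*145/6 = 187/2
Profit = (P* - MC)*Q* - FC
= (187/2 - 21)*145/6 - 31
= 145/2*145/6 - 31
= 21025/12 - 31 = 20653/12

20653/12


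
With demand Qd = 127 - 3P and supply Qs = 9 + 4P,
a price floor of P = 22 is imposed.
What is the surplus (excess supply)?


At P = 22:
Qd = 127 - 3*22 = 61
Qs = 9 + 4*22 = 97
Surplus = Qs - Qd = 97 - 61 = 36

36


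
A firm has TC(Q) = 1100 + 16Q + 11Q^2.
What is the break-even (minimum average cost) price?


AC(Q) = 1100/Q + 16 + 11Q
To minimize: dAC/dQ = -1100/Q^2 + 11 = 0
Q^2 = 1100/11 = 100
Q* = 10
Min AC = 1100/10 + 16 + 11*10
Min AC = 110 + 16 + 110 = 236

236


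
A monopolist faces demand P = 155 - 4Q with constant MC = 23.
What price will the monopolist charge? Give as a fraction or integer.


MR = 155 - 8Q
Set MR = MC: 155 - 8Q = 23
Q* = 33/2
Substitute into demand:
P* = 155 - 4*33/2 = 89

89


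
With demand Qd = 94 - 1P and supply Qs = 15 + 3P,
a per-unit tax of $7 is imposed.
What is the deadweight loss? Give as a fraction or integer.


Pre-tax equilibrium quantity: Q* = 297/4
Post-tax equilibrium quantity: Q_tax = 69
Reduction in quantity: Q* - Q_tax = 21/4
DWL = (1/2) * tax * (Q* - Q_tax)
DWL = (1/2) * 7 * 21/4 = 147/8

147/8


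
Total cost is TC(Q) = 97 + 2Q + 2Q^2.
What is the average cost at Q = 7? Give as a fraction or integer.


TC(7) = 97 + 2*7 + 2*7^2
TC(7) = 97 + 14 + 98 = 209
AC = TC/Q = 209/7 = 209/7

209/7


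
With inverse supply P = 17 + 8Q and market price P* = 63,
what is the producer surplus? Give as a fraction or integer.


Minimum supply price (at Q=0): P_min = 17
Quantity supplied at P* = 63:
Q* = (63 - 17)/8 = 23/4
PS = (1/2) * Q* * (P* - P_min)
PS = (1/2) * 23/4 * (63 - 17)
PS = (1/2) * 23/4 * 46 = 529/4

529/4


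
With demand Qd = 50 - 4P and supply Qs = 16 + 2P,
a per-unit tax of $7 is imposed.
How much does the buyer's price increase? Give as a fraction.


With a per-unit tax, the buyer's price increase depends on relative slopes.
Supply slope: d = 2, Demand slope: b = 4
Buyer's price increase = d * tax / (b + d)
= 2 * 7 / (4 + 2)
= 14 / 6 = 7/3

7/3


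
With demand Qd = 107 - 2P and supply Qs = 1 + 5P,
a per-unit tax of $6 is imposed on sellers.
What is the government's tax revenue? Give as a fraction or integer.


With tax on sellers, new supply: Qs' = 1 + 5(P - 6)
= 5P - 29
New equilibrium quantity:
Q_new = 477/7
Tax revenue = tax * Q_new = 6 * 477/7 = 2862/7

2862/7


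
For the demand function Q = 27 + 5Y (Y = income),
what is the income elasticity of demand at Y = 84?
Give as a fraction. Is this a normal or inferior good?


dQ/dY = 5
At Y = 84: Q = 27 + 5*84 = 447
Ey = (dQ/dY)(Y/Q) = 5 * 84 / 447 = 140/149
Since Ey > 0, this is a normal good.

140/149 (normal good)


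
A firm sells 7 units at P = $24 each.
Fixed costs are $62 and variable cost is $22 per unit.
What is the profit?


Total Revenue = P * Q = 24 * 7 = $168
Total Cost = FC + VC*Q = 62 + 22*7 = $216
Profit = TR - TC = 168 - 216 = $-48

$-48


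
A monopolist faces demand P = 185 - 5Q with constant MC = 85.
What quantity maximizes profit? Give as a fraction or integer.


TR = P*Q = (185 - 5Q)Q = 185Q - 5Q^2
MR = dTR/dQ = 185 - 10Q
Set MR = MC:
185 - 10Q = 85
100 = 10Q
Q* = 100/10 = 10

10


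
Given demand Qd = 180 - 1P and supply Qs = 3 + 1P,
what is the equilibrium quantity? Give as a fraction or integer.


First find equilibrium price:
180 - 1P = 3 + 1P
P* = 177/2 = 177/2
Then substitute into demand:
Q* = 180 - 1 * 177/2 = 183/2

183/2


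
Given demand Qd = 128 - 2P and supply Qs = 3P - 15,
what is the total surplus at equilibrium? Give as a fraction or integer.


Find equilibrium: 128 - 2P = 3P - 15
128 + 15 = 5P
P* = 143/5 = 143/5
Q* = 3*143/5 - 15 = 354/5
Inverse demand: P = 64 - Q/2, so P_max = 64
Inverse supply: P = 5 + Q/3, so P_min = 5
CS = (1/2) * 354/5 * (64 - 143/5) = 31329/25
PS = (1/2) * 354/5 * (143/5 - 5) = 20886/25
TS = CS + PS = 31329/25 + 20886/25 = 10443/5

10443/5


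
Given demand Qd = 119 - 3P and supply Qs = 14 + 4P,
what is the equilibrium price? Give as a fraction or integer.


At equilibrium, Qd = Qs.
119 - 3P = 14 + 4P
119 - 14 = 3P + 4P
105 = 7P
P* = 105/7 = 15

15


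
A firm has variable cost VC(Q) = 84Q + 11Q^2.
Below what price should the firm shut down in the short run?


AVC(Q) = VC(Q)/Q = 84 + 11Q
AVC is increasing in Q, so minimum AVC is at Q -> 0+.
Min AVC = 84
The firm should shut down if P < 84.

84


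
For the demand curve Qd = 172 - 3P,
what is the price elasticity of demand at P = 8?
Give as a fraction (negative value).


dQ/dP = -3
At P = 8: Q = 172 - 3*8 = 148
E = (dQ/dP)(P/Q) = (-3)(8/148) = -6/37

-6/37


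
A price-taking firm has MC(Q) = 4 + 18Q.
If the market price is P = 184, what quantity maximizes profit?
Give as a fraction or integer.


In perfect competition, profit is maximized where P = MC.
184 = 4 + 18Q
180 = 18Q
Q* = 180/18 = 10

10


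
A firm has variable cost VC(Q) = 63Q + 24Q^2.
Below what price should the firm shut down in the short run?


AVC(Q) = VC(Q)/Q = 63 + 24Q
AVC is increasing in Q, so minimum AVC is at Q -> 0+.
Min AVC = 63
The firm should shut down if P < 63.

63


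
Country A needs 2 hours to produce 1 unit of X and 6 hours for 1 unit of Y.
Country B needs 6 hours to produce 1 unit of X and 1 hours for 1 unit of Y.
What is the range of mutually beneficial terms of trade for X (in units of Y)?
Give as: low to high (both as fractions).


Opportunity cost of X for Country A = hours_X / hours_Y = 2/6 = 1/3 units of Y
Opportunity cost of X for Country B = hours_X / hours_Y = 6/1 = 6 units of Y
Terms of trade must be between the two opportunity costs.
Range: 1/3 to 6

1/3 to 6


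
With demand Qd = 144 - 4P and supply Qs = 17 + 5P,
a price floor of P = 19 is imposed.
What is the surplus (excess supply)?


At P = 19:
Qd = 144 - 4*19 = 68
Qs = 17 + 5*19 = 112
Surplus = Qs - Qd = 112 - 68 = 44

44


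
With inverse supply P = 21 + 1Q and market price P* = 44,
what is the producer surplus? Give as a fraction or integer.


Minimum supply price (at Q=0): P_min = 21
Quantity supplied at P* = 44:
Q* = (44 - 21)/1 = 23
PS = (1/2) * Q* * (P* - P_min)
PS = (1/2) * 23 * (44 - 21)
PS = (1/2) * 23 * 23 = 529/2

529/2


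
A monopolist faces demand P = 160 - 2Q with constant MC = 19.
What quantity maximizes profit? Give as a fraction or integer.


TR = P*Q = (160 - 2Q)Q = 160Q - 2Q^2
MR = dTR/dQ = 160 - 4Q
Set MR = MC:
160 - 4Q = 19
141 = 4Q
Q* = 141/4 = 141/4

141/4


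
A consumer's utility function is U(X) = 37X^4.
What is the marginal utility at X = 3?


MU = dU/dX = 37*4*X^(4-1)
MU = 148*X^3
At X = 3:
MU = 148 * 3^3
MU = 148 * 27 = 3996

3996


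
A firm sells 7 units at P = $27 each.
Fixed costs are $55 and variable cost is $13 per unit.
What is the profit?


Total Revenue = P * Q = 27 * 7 = $189
Total Cost = FC + VC*Q = 55 + 13*7 = $146
Profit = TR - TC = 189 - 146 = $43

$43


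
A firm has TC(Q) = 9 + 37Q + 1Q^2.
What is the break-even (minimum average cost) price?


AC(Q) = 9/Q + 37 + 1Q
To minimize: dAC/dQ = -9/Q^2 + 1 = 0
Q^2 = 9/1 = 9
Q* = 3
Min AC = 9/3 + 37 + 1*3
Min AC = 3 + 37 + 3 = 43

43


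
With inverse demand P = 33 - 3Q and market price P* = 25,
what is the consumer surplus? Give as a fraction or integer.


Maximum willingness to pay (at Q=0): P_max = 33
Quantity demanded at P* = 25:
Q* = (33 - 25)/3 = 8/3
CS = (1/2) * Q* * (P_max - P*)
CS = (1/2) * 8/3 * (33 - 25)
CS = (1/2) * 8/3 * 8 = 32/3

32/3


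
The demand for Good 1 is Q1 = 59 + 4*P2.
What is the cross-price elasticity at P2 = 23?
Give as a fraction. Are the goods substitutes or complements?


dQ1/dP2 = 4
At P2 = 23: Q1 = 59 + 4*23 = 151
Exy = (dQ1/dP2)(P2/Q1) = 4 * 23 / 151 = 92/151
Since Exy > 0, the goods are substitutes.

92/151 (substitutes)


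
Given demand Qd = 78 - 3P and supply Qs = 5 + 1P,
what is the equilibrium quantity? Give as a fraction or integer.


First find equilibrium price:
78 - 3P = 5 + 1P
P* = 73/4 = 73/4
Then substitute into demand:
Q* = 78 - 3 * 73/4 = 93/4

93/4


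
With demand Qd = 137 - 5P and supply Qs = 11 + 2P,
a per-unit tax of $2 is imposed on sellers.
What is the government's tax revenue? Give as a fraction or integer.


With tax on sellers, new supply: Qs' = 11 + 2(P - 2)
= 7 + 2P
New equilibrium quantity:
Q_new = 309/7
Tax revenue = tax * Q_new = 2 * 309/7 = 618/7

618/7


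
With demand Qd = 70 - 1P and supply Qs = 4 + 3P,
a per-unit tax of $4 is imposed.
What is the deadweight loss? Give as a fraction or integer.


Pre-tax equilibrium quantity: Q* = 107/2
Post-tax equilibrium quantity: Q_tax = 101/2
Reduction in quantity: Q* - Q_tax = 3
DWL = (1/2) * tax * (Q* - Q_tax)
DWL = (1/2) * 4 * 3 = 6

6


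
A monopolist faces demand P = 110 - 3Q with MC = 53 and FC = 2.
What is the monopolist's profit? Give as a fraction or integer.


MR = MC: 110 - 6Q = 53
Q* = 19/2
P* = 110 - 3*19/2 = 163/2
Profit = (P* - MC)*Q* - FC
= (163/2 - 53)*19/2 - 2
= 57/2*19/2 - 2
= 1083/4 - 2 = 1075/4

1075/4


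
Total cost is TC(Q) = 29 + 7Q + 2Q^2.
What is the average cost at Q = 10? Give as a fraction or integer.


TC(10) = 29 + 7*10 + 2*10^2
TC(10) = 29 + 70 + 200 = 299
AC = TC/Q = 299/10 = 299/10

299/10


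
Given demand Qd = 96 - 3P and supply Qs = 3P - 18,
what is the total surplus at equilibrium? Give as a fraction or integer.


Find equilibrium: 96 - 3P = 3P - 18
96 + 18 = 6P
P* = 114/6 = 19
Q* = 3*19 - 18 = 39
Inverse demand: P = 32 - Q/3, so P_max = 32
Inverse supply: P = 6 + Q/3, so P_min = 6
CS = (1/2) * 39 * (32 - 19) = 507/2
PS = (1/2) * 39 * (19 - 6) = 507/2
TS = CS + PS = 507/2 + 507/2 = 507

507


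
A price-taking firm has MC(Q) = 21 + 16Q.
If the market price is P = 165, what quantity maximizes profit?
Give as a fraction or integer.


In perfect competition, profit is maximized where P = MC.
165 = 21 + 16Q
144 = 16Q
Q* = 144/16 = 9

9


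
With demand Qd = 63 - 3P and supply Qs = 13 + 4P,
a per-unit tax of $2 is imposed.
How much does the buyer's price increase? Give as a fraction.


With a per-unit tax, the buyer's price increase depends on relative slopes.
Supply slope: d = 4, Demand slope: b = 3
Buyer's price increase = d * tax / (b + d)
= 4 * 2 / (3 + 4)
= 8 / 7 = 8/7

8/7


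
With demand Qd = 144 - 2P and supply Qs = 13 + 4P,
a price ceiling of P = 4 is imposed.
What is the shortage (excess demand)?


At P = 4:
Qd = 144 - 2*4 = 136
Qs = 13 + 4*4 = 29
Shortage = Qd - Qs = 136 - 29 = 107

107


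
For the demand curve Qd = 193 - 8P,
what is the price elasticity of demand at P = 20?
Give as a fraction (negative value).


dQ/dP = -8
At P = 20: Q = 193 - 8*20 = 33
E = (dQ/dP)(P/Q) = (-8)(20/33) = -160/33

-160/33


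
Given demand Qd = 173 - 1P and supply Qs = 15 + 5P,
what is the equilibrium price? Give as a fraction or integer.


At equilibrium, Qd = Qs.
173 - 1P = 15 + 5P
173 - 15 = 1P + 5P
158 = 6P
P* = 158/6 = 79/3

79/3


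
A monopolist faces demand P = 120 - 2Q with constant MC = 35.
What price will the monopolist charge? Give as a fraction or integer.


MR = 120 - 4Q
Set MR = MC: 120 - 4Q = 35
Q* = 85/4
Substitute into demand:
P* = 120 - 2*85/4 = 155/2

155/2


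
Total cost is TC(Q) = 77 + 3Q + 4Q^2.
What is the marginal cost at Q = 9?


MC = dTC/dQ = 3 + 2*4*Q
At Q = 9:
MC = 3 + 8*9
MC = 3 + 72 = 75

75


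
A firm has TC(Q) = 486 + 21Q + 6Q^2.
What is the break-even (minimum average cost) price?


AC(Q) = 486/Q + 21 + 6Q
To minimize: dAC/dQ = -486/Q^2 + 6 = 0
Q^2 = 486/6 = 81
Q* = 9
Min AC = 486/9 + 21 + 6*9
Min AC = 54 + 21 + 54 = 129

129


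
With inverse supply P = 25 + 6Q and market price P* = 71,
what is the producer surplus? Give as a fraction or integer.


Minimum supply price (at Q=0): P_min = 25
Quantity supplied at P* = 71:
Q* = (71 - 25)/6 = 23/3
PS = (1/2) * Q* * (P* - P_min)
PS = (1/2) * 23/3 * (71 - 25)
PS = (1/2) * 23/3 * 46 = 529/3

529/3


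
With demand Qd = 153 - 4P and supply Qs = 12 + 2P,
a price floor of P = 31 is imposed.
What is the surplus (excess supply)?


At P = 31:
Qd = 153 - 4*31 = 29
Qs = 12 + 2*31 = 74
Surplus = Qs - Qd = 74 - 29 = 45

45


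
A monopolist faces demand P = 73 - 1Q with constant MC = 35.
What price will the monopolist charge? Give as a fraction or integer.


MR = 73 - 2Q
Set MR = MC: 73 - 2Q = 35
Q* = 19
Substitute into demand:
P* = 73 - 1*19 = 54

54


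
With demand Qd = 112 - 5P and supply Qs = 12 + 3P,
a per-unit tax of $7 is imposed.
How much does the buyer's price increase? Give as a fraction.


With a per-unit tax, the buyer's price increase depends on relative slopes.
Supply slope: d = 3, Demand slope: b = 5
Buyer's price increase = d * tax / (b + d)
= 3 * 7 / (5 + 3)
= 21 / 8 = 21/8

21/8


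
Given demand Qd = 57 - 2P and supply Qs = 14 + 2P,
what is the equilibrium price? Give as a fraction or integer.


At equilibrium, Qd = Qs.
57 - 2P = 14 + 2P
57 - 14 = 2P + 2P
43 = 4P
P* = 43/4 = 43/4

43/4


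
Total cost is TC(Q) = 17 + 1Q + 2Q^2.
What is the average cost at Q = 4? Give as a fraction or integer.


TC(4) = 17 + 1*4 + 2*4^2
TC(4) = 17 + 4 + 32 = 53
AC = TC/Q = 53/4 = 53/4

53/4


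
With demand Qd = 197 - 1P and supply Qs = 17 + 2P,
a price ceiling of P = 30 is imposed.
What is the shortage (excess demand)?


At P = 30:
Qd = 197 - 1*30 = 167
Qs = 17 + 2*30 = 77
Shortage = Qd - Qs = 167 - 77 = 90

90


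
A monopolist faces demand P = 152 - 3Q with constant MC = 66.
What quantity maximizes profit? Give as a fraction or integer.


TR = P*Q = (152 - 3Q)Q = 152Q - 3Q^2
MR = dTR/dQ = 152 - 6Q
Set MR = MC:
152 - 6Q = 66
86 = 6Q
Q* = 86/6 = 43/3

43/3
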